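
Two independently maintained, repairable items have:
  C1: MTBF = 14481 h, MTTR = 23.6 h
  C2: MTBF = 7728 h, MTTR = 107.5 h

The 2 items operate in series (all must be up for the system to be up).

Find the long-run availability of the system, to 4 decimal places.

0.9847

A(C1) = MTBF/(MTBF+MTTR) = 14481/(14481+23.6) = 0.998373
A(C2) = MTBF/(MTBF+MTTR) = 7728/(7728+107.5) = 0.986280
Series availability: 0.998373 × 0.986280 = 0.9847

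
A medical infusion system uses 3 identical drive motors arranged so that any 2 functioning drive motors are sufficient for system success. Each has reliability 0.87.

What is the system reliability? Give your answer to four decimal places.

0.9537

R = Σ_{i=2}^{3} C(3,i) p^i (1−p)^{3−i} with p = 0.87
C(3,2)·0.87^2·0.13^1 = 0.295191
C(3,3)·0.87^3·0.13^0 = 0.658503
Sum = 0.9537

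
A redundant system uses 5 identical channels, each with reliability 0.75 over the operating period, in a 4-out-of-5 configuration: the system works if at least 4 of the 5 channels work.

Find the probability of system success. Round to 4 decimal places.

0.6328

R = Σ_{i=4}^{5} C(5,i) p^i (1−p)^{5−i} with p = 0.75
C(5,4)·0.75^4·0.25^1 = 0.395508
C(5,5)·0.75^5·0.25^0 = 0.237305
Sum = 0.6328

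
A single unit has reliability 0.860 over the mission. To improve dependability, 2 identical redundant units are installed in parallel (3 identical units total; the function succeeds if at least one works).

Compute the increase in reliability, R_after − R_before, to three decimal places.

0.137

R_before = 0.860
R_after = 1 − (1 − 0.860)^3 = 0.997
ΔR = 0.997 − 0.860 = 0.137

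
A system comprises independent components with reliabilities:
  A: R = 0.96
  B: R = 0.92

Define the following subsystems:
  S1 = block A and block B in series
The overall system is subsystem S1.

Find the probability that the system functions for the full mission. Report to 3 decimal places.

Series (A and B): 0.96000 × 0.92000 = 0.883

0.883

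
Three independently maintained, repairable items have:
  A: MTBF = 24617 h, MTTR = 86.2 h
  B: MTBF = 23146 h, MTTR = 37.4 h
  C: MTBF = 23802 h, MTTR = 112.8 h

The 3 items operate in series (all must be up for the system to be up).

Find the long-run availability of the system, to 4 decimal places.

A(A) = MTBF/(MTBF+MTTR) = 24617/(24617+86.2) = 0.996511
A(B) = MTBF/(MTBF+MTTR) = 23146/(23146+37.4) = 0.998387
A(C) = MTBF/(MTBF+MTTR) = 23802/(23802+112.8) = 0.995283
Series availability: 0.996511 × 0.998387 × 0.995283 = 0.9902

0.9902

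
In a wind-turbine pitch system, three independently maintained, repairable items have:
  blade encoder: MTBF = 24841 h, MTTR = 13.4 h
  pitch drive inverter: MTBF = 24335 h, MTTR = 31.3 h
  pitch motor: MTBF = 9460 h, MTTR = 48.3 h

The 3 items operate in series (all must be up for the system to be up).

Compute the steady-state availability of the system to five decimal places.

0.99311

A(blade encoder) = MTBF/(MTBF+MTTR) = 24841/(24841+13.4) = 0.999461
A(pitch drive inverter) = MTBF/(MTBF+MTTR) = 24335/(24335+31.3) = 0.998715
A(pitch motor) = MTBF/(MTBF+MTTR) = 9460/(9460+48.3) = 0.994920
Series availability: 0.999461 × 0.998715 × 0.994920 = 0.99311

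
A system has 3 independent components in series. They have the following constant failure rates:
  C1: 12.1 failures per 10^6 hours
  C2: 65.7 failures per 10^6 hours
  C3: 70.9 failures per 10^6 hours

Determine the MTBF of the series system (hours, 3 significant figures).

Series of exponential components: λ_sys = Σ λ_i
λ_sys = 0.0000121 + 0.0000657 + 0.0000709 = 1.4870e-04 /h
MTBF = 1 / λ_sys = 6720 h

6720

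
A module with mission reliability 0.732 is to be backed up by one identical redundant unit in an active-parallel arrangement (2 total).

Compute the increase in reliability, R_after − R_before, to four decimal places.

0.1962

R_before = 0.732
R_after = 1 − (1 − 0.732)^2 = 0.9282
ΔR = 0.9282 − 0.732 = 0.1962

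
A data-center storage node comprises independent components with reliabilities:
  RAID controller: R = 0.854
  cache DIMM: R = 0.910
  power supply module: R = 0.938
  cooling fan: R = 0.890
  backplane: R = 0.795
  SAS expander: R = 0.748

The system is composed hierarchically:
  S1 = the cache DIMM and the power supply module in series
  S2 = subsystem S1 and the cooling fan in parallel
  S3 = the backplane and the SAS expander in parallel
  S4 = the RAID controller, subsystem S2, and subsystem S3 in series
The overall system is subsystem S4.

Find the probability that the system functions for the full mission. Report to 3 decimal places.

0.797

Series (cache DIMM and power supply module): 0.91000 × 0.93800 = 0.85358
Parallel ([0.85358] and cooling fan): 1 − (1 − 0.85358)(1 − 0.89000) = 0.98389
Parallel (backplane and SAS expander): 1 − (1 − 0.79500)(1 − 0.74800) = 0.94834
Series (RAID controller, [0.98389], and [0.94834]): 0.85400 × 0.98389 × 0.94834 = 0.797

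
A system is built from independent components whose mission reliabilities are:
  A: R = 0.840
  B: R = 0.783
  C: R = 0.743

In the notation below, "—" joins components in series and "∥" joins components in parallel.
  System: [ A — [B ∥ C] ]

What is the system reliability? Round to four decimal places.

0.7932

Parallel (B and C): 1 − (1 − 0.783000)(1 − 0.743000) = 0.944231
Series (A and [0.944231]): 0.840000 × 0.944231 = 0.7932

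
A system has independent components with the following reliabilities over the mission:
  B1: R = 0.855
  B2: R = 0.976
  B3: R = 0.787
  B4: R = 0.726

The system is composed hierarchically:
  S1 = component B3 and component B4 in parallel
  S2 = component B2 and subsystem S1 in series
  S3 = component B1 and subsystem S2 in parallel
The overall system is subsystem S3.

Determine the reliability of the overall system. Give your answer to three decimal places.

Parallel (B3 and B4): 1 − (1 − 0.78700)(1 − 0.72600) = 0.94164
Series (B2 and [0.94164]): 0.97600 × 0.94164 = 0.91904
Parallel (B1 and [0.91904]): 1 − (1 − 0.85500)(1 − 0.91904) = 0.988

0.988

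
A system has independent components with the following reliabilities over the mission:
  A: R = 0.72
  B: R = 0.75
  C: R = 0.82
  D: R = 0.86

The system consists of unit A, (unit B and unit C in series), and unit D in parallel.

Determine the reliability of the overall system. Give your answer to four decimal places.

Series (B and C): 0.750000 × 0.820000 = 0.615000
Parallel (A, [0.615000], and D): 1 − (1 − 0.720000)(1 − 0.615000)(1 − 0.860000) = 0.9849

0.9849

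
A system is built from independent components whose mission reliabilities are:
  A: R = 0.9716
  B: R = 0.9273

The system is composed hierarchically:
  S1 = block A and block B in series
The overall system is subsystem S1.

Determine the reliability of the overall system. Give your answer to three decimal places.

Series (A and B): 0.97160 × 0.92730 = 0.901

0.901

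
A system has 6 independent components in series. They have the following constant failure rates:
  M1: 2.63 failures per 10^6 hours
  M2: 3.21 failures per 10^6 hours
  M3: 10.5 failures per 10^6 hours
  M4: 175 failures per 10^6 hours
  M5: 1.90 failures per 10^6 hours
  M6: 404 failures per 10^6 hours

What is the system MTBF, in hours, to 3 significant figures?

1670

Series of exponential components: λ_sys = Σ λ_i
λ_sys = 0.00000263 + 0.00000321 + 0.0000105 + 0.000175 + 0.00000190 + 0.000404 = 5.9724e-04 /h
MTBF = 1 / λ_sys = 1670 h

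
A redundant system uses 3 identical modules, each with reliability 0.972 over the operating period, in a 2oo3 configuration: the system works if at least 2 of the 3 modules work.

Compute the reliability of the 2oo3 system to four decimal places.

0.9977

R = Σ_{i=2}^{3} C(3,i) p^i (1−p)^{3−i} with p = 0.972
C(3,2)·0.972^2·0.028^1 = 0.079362
C(3,3)·0.972^3·0.028^0 = 0.918330
Sum = 0.9977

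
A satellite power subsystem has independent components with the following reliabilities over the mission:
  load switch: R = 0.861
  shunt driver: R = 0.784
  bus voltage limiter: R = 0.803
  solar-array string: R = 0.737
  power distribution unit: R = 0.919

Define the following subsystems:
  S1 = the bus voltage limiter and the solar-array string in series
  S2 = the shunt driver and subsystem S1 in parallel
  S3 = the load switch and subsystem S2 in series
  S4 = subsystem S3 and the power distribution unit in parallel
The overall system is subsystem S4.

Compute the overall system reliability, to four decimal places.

0.9826

Series (bus voltage limiter and solar-array string): 0.803000 × 0.737000 = 0.591811
Parallel (shunt driver and [0.591811]): 1 − (1 − 0.784000)(1 − 0.591811) = 0.911831
Series (load switch and [0.911831]): 0.861000 × 0.911831 = 0.785086
Parallel ([0.785086] and power distribution unit): 1 − (1 − 0.785086)(1 − 0.919000) = 0.9826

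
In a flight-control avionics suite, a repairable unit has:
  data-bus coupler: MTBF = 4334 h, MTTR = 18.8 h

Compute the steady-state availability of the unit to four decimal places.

0.9957

A(data-bus coupler) = MTBF/(MTBF+MTTR) = 4334/(4334+18.8) = 0.9957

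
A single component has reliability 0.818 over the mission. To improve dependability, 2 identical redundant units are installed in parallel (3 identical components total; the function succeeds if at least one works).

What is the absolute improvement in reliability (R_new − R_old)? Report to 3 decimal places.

0.176

R_before = 0.818
R_after = 1 − (1 − 0.818)^3 = 0.994
ΔR = 0.994 − 0.818 = 0.176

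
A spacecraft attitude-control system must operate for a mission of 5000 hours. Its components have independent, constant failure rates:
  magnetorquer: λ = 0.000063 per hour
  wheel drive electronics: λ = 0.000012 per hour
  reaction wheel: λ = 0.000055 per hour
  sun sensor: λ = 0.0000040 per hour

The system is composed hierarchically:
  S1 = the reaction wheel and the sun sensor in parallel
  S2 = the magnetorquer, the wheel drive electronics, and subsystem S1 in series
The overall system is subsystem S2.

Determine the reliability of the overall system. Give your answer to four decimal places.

R(magnetorquer) = exp(−0.000063 × 5000) = 0.729789
R(wheel drive electronics) = exp(−0.000012 × 5000) = 0.941765
R(reaction wheel) = exp(−0.000055 × 5000) = 0.759572
R(sun sensor) = exp(−0.0000040 × 5000) = 0.980199
Parallel (reaction wheel and sun sensor): 1 − (1 − 0.759572)(1 − 0.980199) = 0.995239
Series (magnetorquer, wheel drive electronics, and [0.995239]): 0.729789 × 0.941765 × 0.995239 = 0.6840

0.6840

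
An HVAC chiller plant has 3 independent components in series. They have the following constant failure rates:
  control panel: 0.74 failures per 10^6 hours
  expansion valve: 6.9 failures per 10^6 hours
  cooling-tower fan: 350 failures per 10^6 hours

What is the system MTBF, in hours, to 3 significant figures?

2800

Series of exponential components: λ_sys = Σ λ_i
λ_sys = 0.00000074 + 0.0000069 + 0.00035 = 3.5764e-04 /h
MTBF = 1 / λ_sys = 2800 h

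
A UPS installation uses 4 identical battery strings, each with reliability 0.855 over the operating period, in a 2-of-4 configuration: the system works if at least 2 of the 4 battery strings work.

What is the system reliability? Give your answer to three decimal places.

R = Σ_{i=2}^{4} C(4,i) p^i (1−p)^{4−i} with p = 0.855
C(4,2)·0.855^2·0.145^2 = 0.09222
C(4,3)·0.855^3·0.145^1 = 0.36252
C(4,4)·0.855^4·0.145^0 = 0.53440
Sum = 0.989

0.989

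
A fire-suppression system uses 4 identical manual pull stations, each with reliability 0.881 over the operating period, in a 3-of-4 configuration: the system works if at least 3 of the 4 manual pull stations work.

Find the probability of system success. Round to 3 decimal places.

0.928

R = Σ_{i=3}^{4} C(4,i) p^i (1−p)^{4−i} with p = 0.881
C(4,3)·0.881^3·0.119^1 = 0.32549
C(4,4)·0.881^4·0.119^0 = 0.60243
Sum = 0.928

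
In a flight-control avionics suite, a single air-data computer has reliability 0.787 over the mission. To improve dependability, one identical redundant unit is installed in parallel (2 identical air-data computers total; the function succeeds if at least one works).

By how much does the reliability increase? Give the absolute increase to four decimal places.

R_before = 0.787
R_after = 1 − (1 − 0.787)^2 = 0.9546
ΔR = 0.9546 − 0.787 = 0.1676

0.1676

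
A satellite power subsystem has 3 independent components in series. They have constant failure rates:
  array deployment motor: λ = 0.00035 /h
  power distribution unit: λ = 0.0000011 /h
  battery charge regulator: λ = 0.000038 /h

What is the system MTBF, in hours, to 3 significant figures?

Series of exponential components: λ_sys = Σ λ_i
λ_sys = 0.00035 + 0.0000011 + 0.000038 = 3.8910e-04 /h
MTBF = 1 / λ_sys = 2570 h

2570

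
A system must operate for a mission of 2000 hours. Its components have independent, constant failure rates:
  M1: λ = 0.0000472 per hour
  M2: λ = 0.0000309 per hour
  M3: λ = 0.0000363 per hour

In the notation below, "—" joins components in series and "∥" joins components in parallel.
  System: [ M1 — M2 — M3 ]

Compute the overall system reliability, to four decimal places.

R(M1) = exp(−0.0000472 × 2000) = 0.909919
R(M2) = exp(−0.0000309 × 2000) = 0.940071
R(M3) = exp(−0.0000363 × 2000) = 0.929973
Series (M1, M2, and M3): 0.909919 × 0.940071 × 0.929973 = 0.7955

0.7955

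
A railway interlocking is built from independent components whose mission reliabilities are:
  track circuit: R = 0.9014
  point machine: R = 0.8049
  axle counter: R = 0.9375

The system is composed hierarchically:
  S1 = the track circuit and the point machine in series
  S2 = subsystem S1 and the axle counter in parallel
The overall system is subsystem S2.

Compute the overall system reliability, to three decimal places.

0.983

Series (track circuit and point machine): 0.90140 × 0.80490 = 0.72554
Parallel ([0.72554] and axle counter): 1 − (1 − 0.72554)(1 − 0.93750) = 0.983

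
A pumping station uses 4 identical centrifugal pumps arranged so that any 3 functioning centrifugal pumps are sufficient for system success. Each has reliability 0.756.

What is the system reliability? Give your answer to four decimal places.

R = Σ_{i=3}^{4} C(4,i) p^i (1−p)^{4−i} with p = 0.756
C(4,3)·0.756^3·0.244^1 = 0.421711
C(4,4)·0.756^4·0.244^0 = 0.326653
Sum = 0.7484

0.7484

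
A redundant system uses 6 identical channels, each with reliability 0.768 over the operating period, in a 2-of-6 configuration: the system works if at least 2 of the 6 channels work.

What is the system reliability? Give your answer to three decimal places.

R = Σ_{i=2}^{6} C(6,i) p^i (1−p)^{6−i} with p = 0.768
C(6,2)·0.768^2·0.232^4 = 0.02563
C(6,3)·0.768^3·0.232^3 = 0.11313
C(6,4)·0.768^4·0.232^2 = 0.28087
C(6,5)·0.768^5·0.232^1 = 0.37192
C(6,6)·0.768^6·0.232^0 = 0.20520
Sum = 0.997

0.997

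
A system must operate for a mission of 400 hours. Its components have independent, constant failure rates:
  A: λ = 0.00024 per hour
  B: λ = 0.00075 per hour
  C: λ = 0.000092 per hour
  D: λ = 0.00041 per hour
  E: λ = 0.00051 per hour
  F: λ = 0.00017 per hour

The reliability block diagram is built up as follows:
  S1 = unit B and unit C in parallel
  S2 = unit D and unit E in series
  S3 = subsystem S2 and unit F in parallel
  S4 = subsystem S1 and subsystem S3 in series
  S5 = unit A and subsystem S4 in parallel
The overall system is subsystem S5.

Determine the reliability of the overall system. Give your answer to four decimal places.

0.9973

R(A) = exp(−0.00024 × 400) = 0.908464
R(B) = exp(−0.00075 × 400) = 0.740818
R(C) = exp(−0.000092 × 400) = 0.963869
R(D) = exp(−0.00041 × 400) = 0.848742
R(E) = exp(−0.00051 × 400) = 0.815462
R(F) = exp(−0.00017 × 400) = 0.934260
Parallel (B and C): 1 − (1 − 0.740818)(1 − 0.963869) = 0.990635
Series (D and E): 0.848742 × 0.815462 = 0.692117
Parallel ([0.692117] and F): 1 − (1 − 0.692117)(1 − 0.934260) = 0.979760
Series ([0.990635] and [0.979760]): 0.990635 × 0.979760 = 0.970585
Parallel (A and [0.970585]): 1 − (1 − 0.908464)(1 − 0.970585) = 0.9973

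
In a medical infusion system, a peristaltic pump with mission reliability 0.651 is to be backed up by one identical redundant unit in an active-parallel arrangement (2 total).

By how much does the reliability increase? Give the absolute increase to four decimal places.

0.2272

R_before = 0.651
R_after = 1 − (1 − 0.651)^2 = 0.8782
ΔR = 0.8782 − 0.651 = 0.2272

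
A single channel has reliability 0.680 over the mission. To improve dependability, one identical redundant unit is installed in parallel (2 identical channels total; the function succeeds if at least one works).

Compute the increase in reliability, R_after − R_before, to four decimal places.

0.2176

R_before = 0.680
R_after = 1 − (1 − 0.680)^2 = 0.8976
ΔR = 0.8976 − 0.680 = 0.2176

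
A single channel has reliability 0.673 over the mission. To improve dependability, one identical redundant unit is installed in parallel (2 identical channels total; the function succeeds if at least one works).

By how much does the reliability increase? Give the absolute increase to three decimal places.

0.220

R_before = 0.673
R_after = 1 − (1 − 0.673)^2 = 0.893
ΔR = 0.893 − 0.673 = 0.220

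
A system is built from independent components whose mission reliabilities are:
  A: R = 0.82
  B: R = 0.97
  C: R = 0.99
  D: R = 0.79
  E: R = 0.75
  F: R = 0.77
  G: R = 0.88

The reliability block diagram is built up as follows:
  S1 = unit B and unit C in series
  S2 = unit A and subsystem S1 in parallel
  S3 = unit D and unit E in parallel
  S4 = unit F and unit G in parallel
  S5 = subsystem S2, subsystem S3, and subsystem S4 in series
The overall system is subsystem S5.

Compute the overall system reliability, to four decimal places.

Series (B and C): 0.970000 × 0.990000 = 0.960300
Parallel (A and [0.960300]): 1 − (1 − 0.820000)(1 − 0.960300) = 0.992854
Parallel (D and E): 1 − (1 − 0.790000)(1 − 0.750000) = 0.947500
Parallel (F and G): 1 − (1 − 0.770000)(1 − 0.880000) = 0.972400
Series ([0.992854], [0.947500], and [0.972400]): 0.992854 × 0.947500 × 0.972400 = 0.9148

0.9148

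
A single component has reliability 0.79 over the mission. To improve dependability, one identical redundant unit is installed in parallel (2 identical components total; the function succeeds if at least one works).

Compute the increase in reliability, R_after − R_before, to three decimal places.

0.166

R_before = 0.79
R_after = 1 − (1 − 0.79)^2 = 0.956
ΔR = 0.956 − 0.79 = 0.166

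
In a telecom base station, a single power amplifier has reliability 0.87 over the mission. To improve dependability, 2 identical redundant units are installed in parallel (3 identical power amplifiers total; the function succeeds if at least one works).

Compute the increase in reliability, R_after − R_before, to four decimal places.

R_before = 0.87
R_after = 1 − (1 − 0.87)^3 = 0.9978
ΔR = 0.9978 − 0.87 = 0.1278

0.1278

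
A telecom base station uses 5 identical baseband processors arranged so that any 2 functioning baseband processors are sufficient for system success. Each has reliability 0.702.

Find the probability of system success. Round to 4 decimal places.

R = Σ_{i=2}^{5} C(5,i) p^i (1−p)^{5−i} with p = 0.702
C(5,2)·0.702^2·0.298^3 = 0.130414
C(5,3)·0.702^3·0.298^2 = 0.307216
C(5,4)·0.702^4·0.298^1 = 0.361855
C(5,5)·0.702^5·0.298^0 = 0.170485
Sum = 0.9700

0.9700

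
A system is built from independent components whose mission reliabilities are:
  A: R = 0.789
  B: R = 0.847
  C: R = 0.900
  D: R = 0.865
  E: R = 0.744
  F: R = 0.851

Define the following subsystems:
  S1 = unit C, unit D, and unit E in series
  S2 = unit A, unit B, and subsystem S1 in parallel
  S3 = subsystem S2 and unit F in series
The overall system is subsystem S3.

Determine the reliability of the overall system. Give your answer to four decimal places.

0.8394

Series (C, D, and E): 0.900000 × 0.865000 × 0.744000 = 0.579204
Parallel (A, B, and [0.579204]): 1 − (1 − 0.789000)(1 − 0.847000)(1 − 0.579204) = 0.986415
Series ([0.986415] and F): 0.986415 × 0.851000 = 0.8394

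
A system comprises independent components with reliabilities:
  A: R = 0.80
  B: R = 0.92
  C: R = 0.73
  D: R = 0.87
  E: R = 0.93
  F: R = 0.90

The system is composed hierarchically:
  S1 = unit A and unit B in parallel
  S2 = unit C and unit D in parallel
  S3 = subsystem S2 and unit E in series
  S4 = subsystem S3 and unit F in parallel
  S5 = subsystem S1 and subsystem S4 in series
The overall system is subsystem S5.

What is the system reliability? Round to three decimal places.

Parallel (A and B): 1 − (1 − 0.80000)(1 − 0.92000) = 0.98400
Parallel (C and D): 1 − (1 − 0.73000)(1 − 0.87000) = 0.96490
Series ([0.96490] and E): 0.96490 × 0.93000 = 0.89736
Parallel ([0.89736] and F): 1 − (1 − 0.89736)(1 − 0.90000) = 0.98974
Series ([0.98400] and [0.98974]): 0.98400 × 0.98974 = 0.974

0.974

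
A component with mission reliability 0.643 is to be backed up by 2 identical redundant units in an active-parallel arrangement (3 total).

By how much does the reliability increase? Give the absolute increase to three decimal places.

R_before = 0.643
R_after = 1 − (1 − 0.643)^3 = 0.955
ΔR = 0.955 − 0.643 = 0.312

0.312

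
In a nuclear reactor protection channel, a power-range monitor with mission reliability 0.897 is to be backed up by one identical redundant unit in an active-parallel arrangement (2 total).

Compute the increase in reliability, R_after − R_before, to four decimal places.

0.0924

R_before = 0.897
R_after = 1 − (1 − 0.897)^2 = 0.9894
ΔR = 0.9894 − 0.897 = 0.0924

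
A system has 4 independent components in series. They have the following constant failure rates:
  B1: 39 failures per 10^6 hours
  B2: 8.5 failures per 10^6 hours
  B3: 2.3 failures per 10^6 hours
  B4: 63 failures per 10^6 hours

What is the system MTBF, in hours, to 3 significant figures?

8870

Series of exponential components: λ_sys = Σ λ_i
λ_sys = 0.000039 + 0.0000085 + 0.0000023 + 0.000063 = 1.1280e-04 /h
MTBF = 1 / λ_sys = 8870 h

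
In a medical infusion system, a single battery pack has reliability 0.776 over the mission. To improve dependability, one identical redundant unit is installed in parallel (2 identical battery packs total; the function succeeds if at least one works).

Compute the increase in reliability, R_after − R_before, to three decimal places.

0.174

R_before = 0.776
R_after = 1 − (1 − 0.776)^2 = 0.950
ΔR = 0.950 − 0.776 = 0.174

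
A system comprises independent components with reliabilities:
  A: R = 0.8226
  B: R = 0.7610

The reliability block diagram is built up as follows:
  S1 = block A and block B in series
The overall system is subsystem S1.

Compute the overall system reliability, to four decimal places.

0.6260

Series (A and B): 0.822600 × 0.761000 = 0.6260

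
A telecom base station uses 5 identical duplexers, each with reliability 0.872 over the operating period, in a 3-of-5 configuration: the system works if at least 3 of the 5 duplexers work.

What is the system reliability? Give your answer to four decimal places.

R = Σ_{i=3}^{5} C(5,i) p^i (1−p)^{5−i} with p = 0.872
C(5,3)·0.872^3·0.128^2 = 0.108635
C(5,4)·0.872^4·0.128^1 = 0.370038
C(5,5)·0.872^5·0.128^0 = 0.504176
Sum = 0.9828

0.9828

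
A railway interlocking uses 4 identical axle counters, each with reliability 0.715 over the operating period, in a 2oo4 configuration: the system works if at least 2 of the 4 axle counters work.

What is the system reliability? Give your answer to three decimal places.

0.927

R = Σ_{i=2}^{4} C(4,i) p^i (1−p)^{4−i} with p = 0.715
C(4,2)·0.715^2·0.285^2 = 0.24915
C(4,3)·0.715^3·0.285^1 = 0.41670
C(4,4)·0.715^4·0.285^0 = 0.26135
Sum = 0.927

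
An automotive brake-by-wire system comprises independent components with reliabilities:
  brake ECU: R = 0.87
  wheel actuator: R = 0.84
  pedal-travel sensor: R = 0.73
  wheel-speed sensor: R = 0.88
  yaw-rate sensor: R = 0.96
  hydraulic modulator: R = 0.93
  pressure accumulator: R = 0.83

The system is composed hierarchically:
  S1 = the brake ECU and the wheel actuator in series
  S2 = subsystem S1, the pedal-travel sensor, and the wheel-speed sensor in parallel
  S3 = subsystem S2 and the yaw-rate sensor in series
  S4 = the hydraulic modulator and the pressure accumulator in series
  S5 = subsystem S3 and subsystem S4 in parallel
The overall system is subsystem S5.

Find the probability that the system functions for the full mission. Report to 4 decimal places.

Series (brake ECU and wheel actuator): 0.870000 × 0.840000 = 0.730800
Parallel ([0.730800], pedal-travel sensor, and wheel-speed sensor): 1 − (1 − 0.730800)(1 − 0.730000)(1 − 0.880000) = 0.991278
Series ([0.991278] and yaw-rate sensor): 0.991278 × 0.960000 = 0.951627
Series (hydraulic modulator and pressure accumulator): 0.930000 × 0.830000 = 0.771900
Parallel ([0.951627] and [0.771900]): 1 − (1 − 0.951627)(1 − 0.771900) = 0.9890

0.9890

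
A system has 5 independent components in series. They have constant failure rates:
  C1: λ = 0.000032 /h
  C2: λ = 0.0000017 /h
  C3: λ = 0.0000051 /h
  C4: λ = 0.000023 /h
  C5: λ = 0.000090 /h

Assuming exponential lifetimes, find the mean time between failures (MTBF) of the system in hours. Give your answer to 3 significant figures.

Series of exponential components: λ_sys = Σ λ_i
λ_sys = 0.000032 + 0.0000017 + 0.0000051 + 0.000023 + 0.000090 = 1.5180e-04 /h
MTBF = 1 / λ_sys = 6590 h

6590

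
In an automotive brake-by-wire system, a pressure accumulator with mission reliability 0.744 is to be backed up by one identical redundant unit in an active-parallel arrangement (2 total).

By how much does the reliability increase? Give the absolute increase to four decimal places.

0.1905

R_before = 0.744
R_after = 1 − (1 − 0.744)^2 = 0.9345
ΔR = 0.9345 − 0.744 = 0.1905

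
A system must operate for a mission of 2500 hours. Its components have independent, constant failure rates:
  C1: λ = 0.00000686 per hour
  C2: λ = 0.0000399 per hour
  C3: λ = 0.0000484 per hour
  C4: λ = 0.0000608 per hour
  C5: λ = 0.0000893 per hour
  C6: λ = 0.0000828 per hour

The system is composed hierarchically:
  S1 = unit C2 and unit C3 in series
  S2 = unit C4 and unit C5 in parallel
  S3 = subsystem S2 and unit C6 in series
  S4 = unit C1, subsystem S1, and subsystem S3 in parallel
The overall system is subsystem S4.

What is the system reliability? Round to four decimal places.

R(C1) = exp(−0.00000686 × 2500) = 0.982996
R(C2) = exp(−0.0000399 × 2500) = 0.905064
R(C3) = exp(−0.0000484 × 2500) = 0.886034
R(C4) = exp(−0.0000608 × 2500) = 0.858988
R(C5) = exp(−0.0000893 × 2500) = 0.799915
R(C6) = exp(−0.0000828 × 2500) = 0.813020
Series (C2 and C3): 0.905064 × 0.886034 = 0.801917
Parallel (C4 and C5): 1 − (1 − 0.858988)(1 − 0.799915) = 0.971786
Series ([0.971786] and C6): 0.971786 × 0.813020 = 0.790081
Parallel (C1, [0.801917], and [0.790081]): 1 − (1 − 0.982996)(1 − 0.801917)(1 − 0.790081) = 0.9993

0.9993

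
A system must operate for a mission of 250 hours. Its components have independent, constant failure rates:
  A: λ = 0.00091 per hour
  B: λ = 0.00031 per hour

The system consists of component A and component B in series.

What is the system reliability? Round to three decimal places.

R(A) = exp(−0.00091 × 250) = 0.79652
R(B) = exp(−0.00031 × 250) = 0.92543
Series (A and B): 0.79652 × 0.92543 = 0.737

0.737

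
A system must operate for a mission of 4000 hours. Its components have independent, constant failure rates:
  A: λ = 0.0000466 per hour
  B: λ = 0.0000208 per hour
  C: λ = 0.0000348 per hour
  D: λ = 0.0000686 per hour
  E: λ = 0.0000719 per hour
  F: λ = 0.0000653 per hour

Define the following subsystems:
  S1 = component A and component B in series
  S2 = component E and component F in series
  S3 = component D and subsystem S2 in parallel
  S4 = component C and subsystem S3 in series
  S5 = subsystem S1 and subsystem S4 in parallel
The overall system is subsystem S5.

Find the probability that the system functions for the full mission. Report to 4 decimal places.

0.9485

R(A) = exp(−0.0000466 × 4000) = 0.829942
R(B) = exp(−0.0000208 × 4000) = 0.920167
R(C) = exp(−0.0000348 × 4000) = 0.870054
R(D) = exp(−0.0000686 × 4000) = 0.760028
R(E) = exp(−0.0000719 × 4000) = 0.750062
R(F) = exp(−0.0000653 × 4000) = 0.770127
Series (A and B): 0.829942 × 0.920167 = 0.763685
Series (E and F): 0.750062 × 0.770127 = 0.577643
Parallel (D and [0.577643]): 1 − (1 − 0.760028)(1 − 0.577643) = 0.898646
Series (C and [0.898646]): 0.870054 × 0.898646 = 0.781871
Parallel ([0.763685] and [0.781871]): 1 − (1 − 0.763685)(1 − 0.781871) = 0.9485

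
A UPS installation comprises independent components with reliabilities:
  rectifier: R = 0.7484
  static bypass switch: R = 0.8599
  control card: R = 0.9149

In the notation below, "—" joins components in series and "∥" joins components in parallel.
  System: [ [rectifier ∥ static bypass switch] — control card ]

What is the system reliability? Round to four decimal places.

Parallel (rectifier and static bypass switch): 1 − (1 − 0.748400)(1 − 0.859900) = 0.964751
Series ([0.964751] and control card): 0.964751 × 0.914900 = 0.8827

0.8827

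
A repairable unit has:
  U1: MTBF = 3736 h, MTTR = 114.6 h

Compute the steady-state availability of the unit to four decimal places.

0.9702

A(U1) = MTBF/(MTBF+MTTR) = 3736/(3736+114.6) = 0.9702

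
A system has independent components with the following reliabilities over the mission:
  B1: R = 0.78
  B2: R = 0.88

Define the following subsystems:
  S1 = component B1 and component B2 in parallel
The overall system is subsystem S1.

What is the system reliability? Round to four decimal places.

Parallel (B1 and B2): 1 − (1 − 0.780000)(1 − 0.880000) = 0.9736

0.9736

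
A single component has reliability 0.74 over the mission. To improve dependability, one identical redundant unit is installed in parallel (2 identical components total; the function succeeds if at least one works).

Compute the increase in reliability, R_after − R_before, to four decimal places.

0.1924

R_before = 0.74
R_after = 1 − (1 − 0.74)^2 = 0.9324
ΔR = 0.9324 − 0.74 = 0.1924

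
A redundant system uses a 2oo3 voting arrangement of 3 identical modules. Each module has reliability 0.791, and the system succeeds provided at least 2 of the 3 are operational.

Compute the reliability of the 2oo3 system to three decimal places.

0.887

R = Σ_{i=2}^{3} C(3,i) p^i (1−p)^{3−i} with p = 0.791
C(3,2)·0.791^2·0.209^1 = 0.39230
C(3,3)·0.791^3·0.209^0 = 0.49491
Sum = 0.887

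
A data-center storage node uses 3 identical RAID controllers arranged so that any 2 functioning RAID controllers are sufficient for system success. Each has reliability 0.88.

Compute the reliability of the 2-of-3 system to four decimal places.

R = Σ_{i=2}^{3} C(3,i) p^i (1−p)^{3−i} with p = 0.88
C(3,2)·0.88^2·0.12^1 = 0.278784
C(3,3)·0.88^3·0.12^0 = 0.681472
Sum = 0.9603

0.9603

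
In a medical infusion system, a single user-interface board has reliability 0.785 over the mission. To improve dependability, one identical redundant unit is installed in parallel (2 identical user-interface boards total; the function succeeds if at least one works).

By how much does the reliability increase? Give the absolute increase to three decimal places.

0.169

R_before = 0.785
R_after = 1 − (1 − 0.785)^2 = 0.954
ΔR = 0.954 − 0.785 = 0.169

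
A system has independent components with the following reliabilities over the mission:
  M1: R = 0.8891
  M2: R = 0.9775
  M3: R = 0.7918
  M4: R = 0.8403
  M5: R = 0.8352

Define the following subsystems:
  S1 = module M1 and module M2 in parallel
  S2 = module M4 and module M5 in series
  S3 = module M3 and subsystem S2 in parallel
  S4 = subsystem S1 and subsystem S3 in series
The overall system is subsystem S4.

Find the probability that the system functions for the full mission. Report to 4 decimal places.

0.9356

Parallel (M1 and M2): 1 − (1 − 0.889100)(1 − 0.977500) = 0.997505
Series (M4 and M5): 0.840300 × 0.835200 = 0.701819
Parallel (M3 and [0.701819]): 1 − (1 − 0.791800)(1 − 0.701819) = 0.937919
Series ([0.997505] and [0.937919]): 0.997505 × 0.937919 = 0.9356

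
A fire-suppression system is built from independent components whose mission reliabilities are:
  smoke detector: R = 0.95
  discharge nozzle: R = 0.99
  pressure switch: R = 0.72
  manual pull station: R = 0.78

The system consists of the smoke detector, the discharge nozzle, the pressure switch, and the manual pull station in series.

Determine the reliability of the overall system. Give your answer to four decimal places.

Series (smoke detector, discharge nozzle, pressure switch, and manual pull station): 0.950000 × 0.990000 × 0.720000 × 0.780000 = 0.5282

0.5282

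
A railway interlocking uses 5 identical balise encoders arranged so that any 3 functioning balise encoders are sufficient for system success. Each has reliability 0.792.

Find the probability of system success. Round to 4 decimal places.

0.9358

R = Σ_{i=3}^{5} C(5,i) p^i (1−p)^{5−i} with p = 0.792
C(5,3)·0.792^3·0.208^2 = 0.214933
C(5,4)·0.792^4·0.208^1 = 0.409199
C(5,5)·0.792^5·0.208^0 = 0.311620
Sum = 0.9358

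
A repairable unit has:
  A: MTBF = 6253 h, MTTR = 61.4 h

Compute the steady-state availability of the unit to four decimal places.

A(A) = MTBF/(MTBF+MTTR) = 6253/(6253+61.4) = 0.9903

0.9903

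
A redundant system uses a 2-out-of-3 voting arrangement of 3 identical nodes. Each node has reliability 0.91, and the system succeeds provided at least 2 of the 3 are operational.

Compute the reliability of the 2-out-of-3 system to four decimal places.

0.9772

R = Σ_{i=2}^{3} C(3,i) p^i (1−p)^{3−i} with p = 0.91
C(3,2)·0.91^2·0.09^1 = 0.223587
C(3,3)·0.91^3·0.09^0 = 0.753571
Sum = 0.9772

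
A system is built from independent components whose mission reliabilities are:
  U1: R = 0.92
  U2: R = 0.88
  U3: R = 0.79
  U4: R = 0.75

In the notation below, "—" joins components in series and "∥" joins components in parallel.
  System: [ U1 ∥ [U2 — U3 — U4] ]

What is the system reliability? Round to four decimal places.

0.9617

Series (U2, U3, and U4): 0.880000 × 0.790000 × 0.750000 = 0.521400
Parallel (U1 and [0.521400]): 1 − (1 − 0.920000)(1 − 0.521400) = 0.9617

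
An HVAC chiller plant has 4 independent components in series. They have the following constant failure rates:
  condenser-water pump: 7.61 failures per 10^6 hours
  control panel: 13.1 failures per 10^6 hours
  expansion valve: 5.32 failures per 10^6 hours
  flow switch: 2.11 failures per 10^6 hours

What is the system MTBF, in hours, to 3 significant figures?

Series of exponential components: λ_sys = Σ λ_i
λ_sys = 0.00000761 + 0.0000131 + 0.00000532 + 0.00000211 = 2.8140e-05 /h
MTBF = 1 / λ_sys = 35500 h

35500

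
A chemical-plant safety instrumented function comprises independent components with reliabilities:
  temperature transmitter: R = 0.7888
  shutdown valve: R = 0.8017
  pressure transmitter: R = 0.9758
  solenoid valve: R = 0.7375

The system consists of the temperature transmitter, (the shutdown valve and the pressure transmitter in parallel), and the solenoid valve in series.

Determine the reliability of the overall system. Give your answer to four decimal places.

0.5789

Parallel (shutdown valve and pressure transmitter): 1 − (1 − 0.801700)(1 − 0.975800) = 0.995201
Series (temperature transmitter, [0.995201], and solenoid valve): 0.788800 × 0.995201 × 0.737500 = 0.5789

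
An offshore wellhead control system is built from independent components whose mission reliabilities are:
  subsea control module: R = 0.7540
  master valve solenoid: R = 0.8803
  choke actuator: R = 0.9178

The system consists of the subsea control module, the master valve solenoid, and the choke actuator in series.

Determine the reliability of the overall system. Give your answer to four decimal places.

Series (subsea control module, master valve solenoid, and choke actuator): 0.754000 × 0.880300 × 0.917800 = 0.6092

0.6092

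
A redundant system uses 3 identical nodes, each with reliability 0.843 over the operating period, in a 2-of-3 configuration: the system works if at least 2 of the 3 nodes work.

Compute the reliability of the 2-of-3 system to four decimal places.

R = Σ_{i=2}^{3} C(3,i) p^i (1−p)^{3−i} with p = 0.843
C(3,2)·0.843^2·0.157^1 = 0.334716
C(3,3)·0.843^3·0.157^0 = 0.599077
Sum = 0.9338

0.9338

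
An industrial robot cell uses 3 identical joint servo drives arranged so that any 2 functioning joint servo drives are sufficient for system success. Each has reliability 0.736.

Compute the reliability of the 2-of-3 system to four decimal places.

0.8277

R = Σ_{i=2}^{3} C(3,i) p^i (1−p)^{3−i} with p = 0.736
C(3,2)·0.736^2·0.264^1 = 0.429023
C(3,3)·0.736^3·0.264^0 = 0.398688
Sum = 0.8277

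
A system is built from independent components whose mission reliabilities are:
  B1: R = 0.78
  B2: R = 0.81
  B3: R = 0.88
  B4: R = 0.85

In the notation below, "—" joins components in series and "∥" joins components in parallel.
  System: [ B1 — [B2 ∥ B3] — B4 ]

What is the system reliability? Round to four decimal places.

Parallel (B2 and B3): 1 − (1 − 0.810000)(1 − 0.880000) = 0.977200
Series (B1, [0.977200], and B4): 0.780000 × 0.977200 × 0.850000 = 0.6479

0.6479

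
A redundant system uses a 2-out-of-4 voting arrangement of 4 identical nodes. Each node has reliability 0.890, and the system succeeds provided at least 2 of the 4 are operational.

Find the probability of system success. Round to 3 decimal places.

0.995

R = Σ_{i=2}^{4} C(4,i) p^i (1−p)^{4−i} with p = 0.890
C(4,2)·0.890^2·0.110^2 = 0.05751
C(4,3)·0.890^3·0.110^1 = 0.31019
C(4,4)·0.890^4·0.110^0 = 0.62742
Sum = 0.995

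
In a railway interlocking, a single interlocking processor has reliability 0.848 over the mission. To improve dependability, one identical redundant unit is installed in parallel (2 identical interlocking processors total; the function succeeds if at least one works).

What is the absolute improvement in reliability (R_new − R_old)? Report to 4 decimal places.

R_before = 0.848
R_after = 1 − (1 − 0.848)^2 = 0.9769
ΔR = 0.9769 − 0.848 = 0.1289

0.1289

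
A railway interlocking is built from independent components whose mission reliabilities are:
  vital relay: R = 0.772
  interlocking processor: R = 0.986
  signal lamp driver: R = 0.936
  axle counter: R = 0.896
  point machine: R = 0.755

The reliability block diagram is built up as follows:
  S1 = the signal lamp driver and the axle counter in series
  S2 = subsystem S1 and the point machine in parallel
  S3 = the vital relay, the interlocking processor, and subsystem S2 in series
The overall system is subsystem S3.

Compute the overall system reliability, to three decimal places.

0.731

Series (signal lamp driver and axle counter): 0.93600 × 0.89600 = 0.83866
Parallel ([0.83866] and point machine): 1 − (1 − 0.83866)(1 − 0.75500) = 0.96047
Series (vital relay, interlocking processor, and [0.96047]): 0.77200 × 0.98600 × 0.96047 = 0.731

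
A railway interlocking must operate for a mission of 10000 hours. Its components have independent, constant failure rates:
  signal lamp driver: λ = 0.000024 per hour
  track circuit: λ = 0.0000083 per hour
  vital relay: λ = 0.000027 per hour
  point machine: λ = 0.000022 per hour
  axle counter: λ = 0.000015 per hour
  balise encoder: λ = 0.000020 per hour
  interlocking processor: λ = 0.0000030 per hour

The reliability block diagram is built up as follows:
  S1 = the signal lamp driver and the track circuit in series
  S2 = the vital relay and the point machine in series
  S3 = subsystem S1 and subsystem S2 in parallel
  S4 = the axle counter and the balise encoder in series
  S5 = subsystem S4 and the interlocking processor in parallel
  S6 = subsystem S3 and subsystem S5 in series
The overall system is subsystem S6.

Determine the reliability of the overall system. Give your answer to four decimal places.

0.8853

R(signal lamp driver) = exp(−0.000024 × 10000) = 0.786628
R(track circuit) = exp(−0.0000083 × 10000) = 0.920351
R(vital relay) = exp(−0.000027 × 10000) = 0.763379
R(point machine) = exp(−0.000022 × 10000) = 0.802519
R(axle counter) = exp(−0.000015 × 10000) = 0.860708
R(balise encoder) = exp(−0.000020 × 10000) = 0.818731
R(interlocking processor) = exp(−0.0000030 × 10000) = 0.970446
Series (signal lamp driver and track circuit): 0.786628 × 0.920351 = 0.723974
Series (vital relay and point machine): 0.763379 × 0.802519 = 0.612626
Parallel ([0.723974] and [0.612626]): 1 − (1 − 0.723974)(1 − 0.612626) = 0.893075
Series (axle counter and balise encoder): 0.860708 × 0.818731 = 0.704688
Parallel ([0.704688] and interlocking processor): 1 − (1 − 0.704688)(1 − 0.970446) = 0.991272
Series ([0.893075] and [0.991272]): 0.893075 × 0.991272 = 0.8853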